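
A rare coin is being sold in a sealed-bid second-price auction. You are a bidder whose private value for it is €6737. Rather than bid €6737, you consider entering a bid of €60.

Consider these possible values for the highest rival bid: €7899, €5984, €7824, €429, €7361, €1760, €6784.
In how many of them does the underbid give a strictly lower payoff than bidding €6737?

The deviation hurts exactly when the highest competing bid lies strictly between €60 and €6737 — underbidding then forfeits a profitable win.
€7899: above both → same outcome either way.
€5984: inside the interval → strictly worse (loss €753).
€7824: above both → same outcome either way.
€429: inside the interval → strictly worse (loss €6308).
€7361: above both → same outcome either way.
€1760: inside the interval → strictly worse (loss €4977).
€6784: above both → same outcome either way.
Count: 3.

3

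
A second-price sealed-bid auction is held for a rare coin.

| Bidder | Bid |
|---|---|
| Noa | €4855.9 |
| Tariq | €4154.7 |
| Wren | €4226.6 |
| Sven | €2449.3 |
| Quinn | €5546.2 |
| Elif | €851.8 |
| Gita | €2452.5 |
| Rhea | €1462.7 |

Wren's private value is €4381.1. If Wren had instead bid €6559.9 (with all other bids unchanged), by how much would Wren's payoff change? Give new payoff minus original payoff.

The highest bid among the other bidders is €5546.2; Wren's bid doesn't change that.
Original bid €4226.6: Wren is not highest (top rival bid is €5546.2); payoff €0.
Alternative bid €6559.9: Wren is highest, pays the top rival bid €5546.2; payoff €4381.1 − €5546.2 = −€1165.1.
Change in payoff = −€1165.1 − (€0) = −€1165.1.

−€1165.1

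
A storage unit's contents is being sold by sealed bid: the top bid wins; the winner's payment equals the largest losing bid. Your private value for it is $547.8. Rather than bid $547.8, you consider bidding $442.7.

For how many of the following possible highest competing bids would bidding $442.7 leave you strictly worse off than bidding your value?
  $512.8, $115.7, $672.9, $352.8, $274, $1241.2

The deviation hurts exactly when the highest competing bid lies strictly between $442.7 and $547.8 — underbidding then forfeits a profitable win.
$512.8: inside the interval → strictly worse (loss $35).
$115.7: below both → same outcome either way.
$672.9: above both → same outcome either way.
$352.8: below both → same outcome either way.
$274: below both → same outcome either way.
$1241.2: above both → same outcome either way.
Count: 1.

1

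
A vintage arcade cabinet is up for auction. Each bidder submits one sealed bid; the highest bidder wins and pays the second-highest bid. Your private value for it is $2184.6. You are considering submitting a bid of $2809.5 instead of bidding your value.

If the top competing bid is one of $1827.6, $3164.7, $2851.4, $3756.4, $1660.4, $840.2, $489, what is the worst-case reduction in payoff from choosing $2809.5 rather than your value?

$0

$1827.6: same outcome either way → loss $0.
$3164.7: same outcome either way → loss $0.
$2851.4: same outcome either way → loss $0.
$3756.4: same outcome either way → loss $0.
$1660.4: same outcome either way → loss $0.
$840.2: same outcome either way → loss $0.
$489: same outcome either way → loss $0.
Maximum loss: $0.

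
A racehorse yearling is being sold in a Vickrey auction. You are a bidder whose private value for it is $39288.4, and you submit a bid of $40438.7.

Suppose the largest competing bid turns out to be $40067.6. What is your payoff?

−$779.2

Your bid $40438.7 exceeds the highest competing bid $40067.6, so you win.
In a second-price auction the winner pays the second-highest bid, $40067.6.
Payoff = value − price = $39288.4 − $40067.6 = −$779.2.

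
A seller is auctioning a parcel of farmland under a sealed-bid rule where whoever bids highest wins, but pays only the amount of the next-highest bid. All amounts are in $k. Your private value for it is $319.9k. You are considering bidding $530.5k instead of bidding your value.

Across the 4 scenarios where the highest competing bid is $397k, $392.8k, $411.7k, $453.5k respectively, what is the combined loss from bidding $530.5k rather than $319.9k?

The deviation costs you only when the competing bid falls strictly between $319.9k and $530.5k; elsewhere both bids give the same outcome.
$397k: truthful payoff $0k, deviation payoff −$77.1k → loss $77.1k.
$392.8k: truthful payoff $0k, deviation payoff −$72.9k → loss $72.9k.
$411.7k: truthful payoff $0k, deviation payoff −$91.8k → loss $91.8k.
$453.5k: truthful payoff $0k, deviation payoff −$133.6k → loss $133.6k.
Total loss = $77.1k + $72.9k + $91.8k + $133.6k = $375.4k.
Truthful bidding weakly dominates here: raising your bid can only win items priced above your value, and lowering it can only forfeit items priced below.

$375.4k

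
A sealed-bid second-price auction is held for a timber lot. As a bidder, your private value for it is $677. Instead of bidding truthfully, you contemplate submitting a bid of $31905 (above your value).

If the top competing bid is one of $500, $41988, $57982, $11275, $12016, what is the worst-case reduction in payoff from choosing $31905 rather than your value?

$500: same outcome either way → loss $0.
$41988: same outcome either way → loss $0.
$57982: same outcome either way → loss $0.
$11275: truthful gives $0, deviation gives −$10598 → loss $10598.
$12016: truthful gives $0, deviation gives −$11339 → loss $11339.
Maximum loss: $11339.

$11339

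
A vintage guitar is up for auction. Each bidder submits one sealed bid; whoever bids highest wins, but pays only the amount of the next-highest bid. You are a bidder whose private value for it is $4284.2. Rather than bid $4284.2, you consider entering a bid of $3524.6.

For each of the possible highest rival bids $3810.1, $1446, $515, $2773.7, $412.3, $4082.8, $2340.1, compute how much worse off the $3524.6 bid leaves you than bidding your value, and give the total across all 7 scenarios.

$675.5

The deviation costs you only when the competing bid falls strictly between $3524.6 and $4284.2; elsewhere both bids give the same outcome.
$3810.1: truthful payoff $474.1, deviation payoff $0 → loss $474.1.
$1446: outcomes coincide → loss $0.
$515: outcomes coincide → loss $0.
$2773.7: outcomes coincide → loss $0.
$412.3: outcomes coincide → loss $0.
$4082.8: truthful payoff $201.4, deviation payoff $0 → loss $201.4.
$2340.1: outcomes coincide → loss $0.
Total loss = $474.1 + $201.4 = $675.5.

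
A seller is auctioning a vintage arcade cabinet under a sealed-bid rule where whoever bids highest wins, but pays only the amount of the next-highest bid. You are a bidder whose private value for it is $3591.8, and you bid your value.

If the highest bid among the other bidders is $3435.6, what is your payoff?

$156.2

Your bid $3591.8 exceeds the highest competing bid $3435.6, so you win.
In a second-price auction the winner pays the second-highest bid, $3435.6.
Payoff = value − price = $3591.8 − $3435.6 = $156.2.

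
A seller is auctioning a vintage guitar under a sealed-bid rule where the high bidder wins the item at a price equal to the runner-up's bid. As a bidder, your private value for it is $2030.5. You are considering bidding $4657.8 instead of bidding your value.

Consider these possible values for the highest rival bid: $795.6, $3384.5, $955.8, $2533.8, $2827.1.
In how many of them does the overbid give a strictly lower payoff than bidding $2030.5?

3

The deviation hurts exactly when the highest competing bid lies strictly between $2030.5 and $4657.8 — overbidding then wins at a price above your value.
$795.6: below both → same outcome either way.
$3384.5: inside the interval → strictly worse (loss $1354).
$955.8: below both → same outcome either way.
$2533.8: inside the interval → strictly worse (loss $503.3).
$2827.1: inside the interval → strictly worse (loss $796.6).
Count: 3.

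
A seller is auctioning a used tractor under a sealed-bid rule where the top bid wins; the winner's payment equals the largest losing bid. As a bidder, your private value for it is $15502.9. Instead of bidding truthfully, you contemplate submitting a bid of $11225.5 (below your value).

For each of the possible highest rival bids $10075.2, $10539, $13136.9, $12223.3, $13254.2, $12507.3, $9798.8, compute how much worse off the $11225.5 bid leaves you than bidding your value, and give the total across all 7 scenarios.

The deviation costs you only when the competing bid falls strictly between $11225.5 and $15502.9; elsewhere both bids give the same outcome.
$10075.2: outcomes coincide → loss $0.
$10539: outcomes coincide → loss $0.
$13136.9: truthful payoff $2366, deviation payoff $0 → loss $2366.
$12223.3: truthful payoff $3279.6, deviation payoff $0 → loss $3279.6.
$13254.2: truthful payoff $2248.7, deviation payoff $0 → loss $2248.7.
$12507.3: truthful payoff $2995.6, deviation payoff $0 → loss $2995.6.
$9798.8: outcomes coincide → loss $0.
Total loss = $2366 + $3279.6 + $2248.7 + $2995.6 = $10889.9.
Because the price is fixed by the runner-up's bid, deviating from your value can only change a good outcome into a bad one — never the reverse.

$10889.9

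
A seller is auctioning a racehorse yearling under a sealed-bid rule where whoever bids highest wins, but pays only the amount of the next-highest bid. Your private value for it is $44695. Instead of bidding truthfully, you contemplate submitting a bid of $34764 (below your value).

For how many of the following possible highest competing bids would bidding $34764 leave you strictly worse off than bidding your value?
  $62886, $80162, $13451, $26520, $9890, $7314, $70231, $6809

The deviation hurts exactly when the highest competing bid lies strictly between $34764 and $44695 — underbidding then forfeits a profitable win.
$62886: above both → same outcome either way.
$80162: above both → same outcome either way.
$13451: below both → same outcome either way.
$26520: below both → same outcome either way.
$9890: below both → same outcome either way.
$7314: below both → same outcome either way.
$70231: above both → same outcome either way.
$6809: below both → same outcome either way.
Count: 0.

0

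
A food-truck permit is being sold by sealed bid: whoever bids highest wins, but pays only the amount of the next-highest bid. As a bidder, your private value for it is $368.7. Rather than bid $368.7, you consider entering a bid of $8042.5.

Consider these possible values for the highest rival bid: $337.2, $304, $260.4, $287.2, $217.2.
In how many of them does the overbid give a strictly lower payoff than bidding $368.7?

The deviation hurts exactly when the highest competing bid lies strictly between $368.7 and $8042.5 — overbidding then wins at a price above your value.
$337.2: below both → same outcome either way.
$304: below both → same outcome either way.
$260.4: below both → same outcome either way.
$287.2: below both → same outcome either way.
$217.2: below both → same outcome either way.
Count: 0.

0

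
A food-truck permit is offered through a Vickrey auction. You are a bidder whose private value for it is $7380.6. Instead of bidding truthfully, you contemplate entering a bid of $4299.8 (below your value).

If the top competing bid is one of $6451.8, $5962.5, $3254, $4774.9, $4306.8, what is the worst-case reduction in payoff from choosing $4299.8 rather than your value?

$3073.8

$6451.8: truthful gives $928.8, deviation gives $0 → loss $928.8.
$5962.5: truthful gives $1418.1, deviation gives $0 → loss $1418.1.
$3254: same outcome either way → loss $0.
$4774.9: truthful gives $2605.7, deviation gives $0 → loss $2605.7.
$4306.8: truthful gives $3073.8, deviation gives $0 → loss $3073.8.
Maximum loss: $3073.8.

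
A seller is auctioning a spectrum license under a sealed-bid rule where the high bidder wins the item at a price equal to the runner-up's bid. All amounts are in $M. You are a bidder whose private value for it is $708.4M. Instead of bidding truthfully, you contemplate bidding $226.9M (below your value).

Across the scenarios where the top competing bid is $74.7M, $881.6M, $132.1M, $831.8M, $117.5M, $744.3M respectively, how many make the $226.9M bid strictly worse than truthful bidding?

0

The deviation hurts exactly when the highest competing bid lies strictly between $226.9M and $708.4M — underbidding then forfeits a profitable win.
$74.7M: below both → same outcome either way.
$881.6M: above both → same outcome either way.
$132.1M: below both → same outcome either way.
$831.8M: above both → same outcome either way.
$117.5M: below both → same outcome either way.
$744.3M: above both → same outcome either way.
Count: 0.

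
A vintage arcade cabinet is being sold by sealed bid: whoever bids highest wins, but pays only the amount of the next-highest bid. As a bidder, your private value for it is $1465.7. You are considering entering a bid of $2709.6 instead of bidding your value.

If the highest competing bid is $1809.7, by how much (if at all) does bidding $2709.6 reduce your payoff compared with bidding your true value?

$344

Bidding your value $1465.7: you lose (since $1465.7 < $1809.7). Payoff $0.
Bidding $2709.6: you win and pay $1809.7. Payoff $1465.7 − $1809.7 = −$344.
The competing bid $1809.7 lies between your value and your inflated bid, so overbidding wins an item priced above your value.
Loss from deviating = $0 − (−$344) = $344.
Because the price is fixed by the runner-up's bid, deviating from your value can only change a good outcome into a bad one — never the reverse.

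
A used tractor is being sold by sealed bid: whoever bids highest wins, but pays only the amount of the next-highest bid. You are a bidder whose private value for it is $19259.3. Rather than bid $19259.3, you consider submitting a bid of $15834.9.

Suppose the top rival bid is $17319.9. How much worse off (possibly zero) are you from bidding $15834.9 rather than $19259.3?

Bidding your value $19259.3: you win (since $19259.3 > $17319.9) and pay $17319.9. Payoff $1939.4.
Bidding $15834.9: you lose. Payoff $0.
The competing bid $17319.9 lies between your shaded bid and your value, so underbidding forfeits an item you could have won at a profitable price.
Loss from deviating = $1939.4 − ($0) = $1939.4.
Truthful bidding weakly dominates here: raising your bid can only win items priced above your value, and lowering it can only forfeit items priced below.

$1939.4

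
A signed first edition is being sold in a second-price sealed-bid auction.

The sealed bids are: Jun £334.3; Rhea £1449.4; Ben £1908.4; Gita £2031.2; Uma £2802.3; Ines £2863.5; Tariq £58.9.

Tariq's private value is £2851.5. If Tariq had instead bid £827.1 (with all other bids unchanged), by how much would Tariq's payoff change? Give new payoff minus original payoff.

The highest bid among the other bidders is £2863.5; Tariq's bid doesn't change that.
Original bid £58.9: Tariq is not highest (top rival bid is £2863.5); payoff £0.
Alternative bid £827.1: Tariq is not highest (top rival bid is £2863.5); payoff £0.
Change in payoff = £0 − (£0) = £0.

£0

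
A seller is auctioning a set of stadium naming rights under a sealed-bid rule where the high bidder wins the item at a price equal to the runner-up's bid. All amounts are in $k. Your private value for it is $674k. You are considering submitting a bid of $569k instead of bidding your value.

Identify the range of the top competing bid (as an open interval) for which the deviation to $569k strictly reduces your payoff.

($569k, $674k)

If the competing bid is below $569k, both bids win at the same price — no difference.
If it is above $674k, both bids lose — no difference.
If it lies strictly between $569k and $674k, bidding your value wins at a price below your value (positive payoff) while bidding $569k loses (payoff 0).
So the deviation strictly hurts on the open interval ($569k, $674k).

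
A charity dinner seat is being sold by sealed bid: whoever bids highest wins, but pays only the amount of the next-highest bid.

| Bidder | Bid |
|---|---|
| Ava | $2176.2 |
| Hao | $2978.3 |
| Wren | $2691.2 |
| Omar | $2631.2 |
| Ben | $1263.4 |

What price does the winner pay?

Highest bid: Hao at $2978.3, so Hao wins.
Second-highest bid: Wren at $2691.2 — that is the price the winner pays.

$2691.2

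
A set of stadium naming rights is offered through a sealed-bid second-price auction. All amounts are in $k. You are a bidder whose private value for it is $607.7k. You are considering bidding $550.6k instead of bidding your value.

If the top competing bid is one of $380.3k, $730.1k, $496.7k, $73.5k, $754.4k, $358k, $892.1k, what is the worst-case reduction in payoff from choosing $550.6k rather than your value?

$0k

$380.3k: same outcome either way → loss $0k.
$730.1k: same outcome either way → loss $0k.
$496.7k: same outcome either way → loss $0k.
$73.5k: same outcome either way → loss $0k.
$754.4k: same outcome either way → loss $0k.
$358k: same outcome either way → loss $0k.
$892.1k: same outcome either way → loss $0k.
Maximum loss: $0k.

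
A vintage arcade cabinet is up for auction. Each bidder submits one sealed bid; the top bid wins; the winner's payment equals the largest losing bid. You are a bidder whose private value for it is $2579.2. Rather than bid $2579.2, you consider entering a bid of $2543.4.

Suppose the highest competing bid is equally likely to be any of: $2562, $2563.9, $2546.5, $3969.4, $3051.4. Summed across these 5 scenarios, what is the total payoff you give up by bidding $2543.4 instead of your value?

$65.2

The deviation costs you only when the competing bid falls strictly between $2543.4 and $2579.2; elsewhere both bids give the same outcome.
$2562: truthful payoff $17.2, deviation payoff $0 → loss $17.2.
$2563.9: truthful payoff $15.3, deviation payoff $0 → loss $15.3.
$2546.5: truthful payoff $32.7, deviation payoff $0 → loss $32.7.
$3969.4: outcomes coincide → loss $0.
$3051.4: outcomes coincide → loss $0.
Total loss = $17.2 + $15.3 + $32.7 = $65.2.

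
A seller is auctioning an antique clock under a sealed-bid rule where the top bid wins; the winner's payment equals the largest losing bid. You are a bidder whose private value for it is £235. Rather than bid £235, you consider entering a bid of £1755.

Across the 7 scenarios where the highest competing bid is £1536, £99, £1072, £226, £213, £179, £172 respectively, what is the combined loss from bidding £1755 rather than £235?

The deviation costs you only when the competing bid falls strictly between £235 and £1755; elsewhere both bids give the same outcome.
£1536: truthful payoff £0, deviation payoff −£1301 → loss £1301.
£99: outcomes coincide → loss £0.
£1072: truthful payoff £0, deviation payoff −£837 → loss £837.
£226: outcomes coincide → loss £0.
£213: outcomes coincide → loss £0.
£179: outcomes coincide → loss £0.
£172: outcomes coincide → loss £0.
Total loss = £1301 + £837 = £2138.
Truthful bidding weakly dominates here: raising your bid can only win items priced above your value, and lowering it can only forfeit items priced below.

£2138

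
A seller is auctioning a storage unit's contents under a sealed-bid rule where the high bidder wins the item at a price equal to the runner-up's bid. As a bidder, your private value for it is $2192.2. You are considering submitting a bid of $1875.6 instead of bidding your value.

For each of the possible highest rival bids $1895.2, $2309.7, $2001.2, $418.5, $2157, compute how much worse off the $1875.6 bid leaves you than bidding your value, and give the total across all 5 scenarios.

$523.2

The deviation costs you only when the competing bid falls strictly between $1875.6 and $2192.2; elsewhere both bids give the same outcome.
$1895.2: truthful payoff $297, deviation payoff $0 → loss $297.
$2309.7: outcomes coincide → loss $0.
$2001.2: truthful payoff $191, deviation payoff $0 → loss $191.
$418.5: outcomes coincide → loss $0.
$2157: truthful payoff $35.2, deviation payoff $0 → loss $35.2.
Total loss = $297 + $191 + $35.2 = $523.2.
Because the price is fixed by the runner-up's bid, deviating from your value can only change a good outcome into a bad one — never the reverse.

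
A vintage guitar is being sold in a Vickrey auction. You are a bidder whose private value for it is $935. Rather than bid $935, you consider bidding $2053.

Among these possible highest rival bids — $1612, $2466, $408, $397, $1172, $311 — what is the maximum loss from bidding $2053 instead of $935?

$677

$1612: truthful gives $0, deviation gives −$677 → loss $677.
$2466: same outcome either way → loss $0.
$408: same outcome either way → loss $0.
$397: same outcome either way → loss $0.
$1172: truthful gives $0, deviation gives −$237 → loss $237.
$311: same outcome either way → loss $0.
Maximum loss: $677.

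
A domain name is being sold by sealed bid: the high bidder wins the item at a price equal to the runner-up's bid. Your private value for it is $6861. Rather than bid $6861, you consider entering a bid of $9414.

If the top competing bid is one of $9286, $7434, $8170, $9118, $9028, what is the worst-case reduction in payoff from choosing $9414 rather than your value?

$9286: truthful gives $0, deviation gives −$2425 → loss $2425.
$7434: truthful gives $0, deviation gives −$573 → loss $573.
$8170: truthful gives $0, deviation gives −$1309 → loss $1309.
$9118: truthful gives $0, deviation gives −$2257 → loss $2257.
$9028: truthful gives $0, deviation gives −$2167 → loss $2167.
Maximum loss: $2425.

$2425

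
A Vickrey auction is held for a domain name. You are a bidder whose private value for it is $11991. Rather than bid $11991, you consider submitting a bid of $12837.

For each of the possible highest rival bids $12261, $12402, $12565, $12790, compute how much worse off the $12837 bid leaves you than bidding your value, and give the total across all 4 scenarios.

$2054

The deviation costs you only when the competing bid falls strictly between $11991 and $12837; elsewhere both bids give the same outcome.
$12261: truthful payoff $0, deviation payoff −$270 → loss $270.
$12402: truthful payoff $0, deviation payoff −$411 → loss $411.
$12565: truthful payoff $0, deviation payoff −$574 → loss $574.
$12790: truthful payoff $0, deviation payoff −$799 → loss $799.
Total loss = $270 + $411 + $574 + $799 = $2054.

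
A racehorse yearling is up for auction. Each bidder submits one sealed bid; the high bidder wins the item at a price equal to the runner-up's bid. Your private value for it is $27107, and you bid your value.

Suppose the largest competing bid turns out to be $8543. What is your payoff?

$18564

Your bid $27107 exceeds the highest competing bid $8543, so you win.
In a second-price auction the winner pays the second-highest bid, $8543.
Payoff = value − price = $27107 − $8543 = $18564.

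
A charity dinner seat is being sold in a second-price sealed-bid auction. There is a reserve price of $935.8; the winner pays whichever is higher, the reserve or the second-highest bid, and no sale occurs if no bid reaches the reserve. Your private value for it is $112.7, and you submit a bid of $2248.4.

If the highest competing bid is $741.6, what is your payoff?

−$823.1

Your bid $2248.4 is the highest and exceeds the reserve.
Price = max(second-highest bid, reserve) = max($741.6, $935.8) = $935.8.
Payoff = $112.7 − $935.8 = −$823.1.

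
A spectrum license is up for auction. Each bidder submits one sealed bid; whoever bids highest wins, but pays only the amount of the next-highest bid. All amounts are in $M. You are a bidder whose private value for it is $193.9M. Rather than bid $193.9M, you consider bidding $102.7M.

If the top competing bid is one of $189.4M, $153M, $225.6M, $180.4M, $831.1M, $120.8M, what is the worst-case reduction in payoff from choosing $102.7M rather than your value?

$189.4M: truthful gives $4.5M, deviation gives $0M → loss $4.5M.
$153M: truthful gives $40.9M, deviation gives $0M → loss $40.9M.
$225.6M: same outcome either way → loss $0M.
$180.4M: truthful gives $13.5M, deviation gives $0M → loss $13.5M.
$831.1M: same outcome either way → loss $0M.
$120.8M: truthful gives $73.1M, deviation gives $0M → loss $73.1M.
Maximum loss: $73.1M.

$73.1M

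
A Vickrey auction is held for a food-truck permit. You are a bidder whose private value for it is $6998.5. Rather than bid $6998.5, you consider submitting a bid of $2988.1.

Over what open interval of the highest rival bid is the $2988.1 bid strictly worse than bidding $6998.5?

($2988.1, $6998.5)

If the competing bid is below $2988.1, both bids win at the same price — no difference.
If it is above $6998.5, both bids lose — no difference.
If it lies strictly between $2988.1 and $6998.5, bidding your value wins at a price below your value (positive payoff) while bidding $2988.1 loses (payoff 0).
So the deviation strictly hurts on the open interval ($2988.1, $6998.5).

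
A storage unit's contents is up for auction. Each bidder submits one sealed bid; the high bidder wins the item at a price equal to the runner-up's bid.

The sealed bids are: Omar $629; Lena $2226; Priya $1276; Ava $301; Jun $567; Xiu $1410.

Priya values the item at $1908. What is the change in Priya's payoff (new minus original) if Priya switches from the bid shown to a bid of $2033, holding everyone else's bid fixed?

$0

The highest bid among the other bidders is $2226; Priya's bid doesn't change that.
Original bid $1276: Priya is not highest (top rival bid is $2226); payoff $0.
Alternative bid $2033: Priya is not highest (top rival bid is $2226); payoff $0.
Change in payoff = $0 − ($0) = $0.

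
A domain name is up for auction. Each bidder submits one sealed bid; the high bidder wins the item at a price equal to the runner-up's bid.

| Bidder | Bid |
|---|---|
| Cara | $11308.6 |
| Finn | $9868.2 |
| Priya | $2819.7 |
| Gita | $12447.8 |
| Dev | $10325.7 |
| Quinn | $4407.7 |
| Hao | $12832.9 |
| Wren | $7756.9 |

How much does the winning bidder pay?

Highest bid: Hao at $12832.9, so Hao wins.
Second-highest bid: Gita at $12447.8 — that is the price the winner pays.

$12447.8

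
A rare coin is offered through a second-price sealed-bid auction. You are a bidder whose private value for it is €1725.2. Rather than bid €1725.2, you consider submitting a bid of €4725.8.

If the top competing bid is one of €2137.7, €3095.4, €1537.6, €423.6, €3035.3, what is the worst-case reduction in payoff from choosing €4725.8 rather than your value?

€2137.7: truthful gives €0, deviation gives −€412.5 → loss €412.5.
€3095.4: truthful gives €0, deviation gives −€1370.2 → loss €1370.2.
€1537.6: same outcome either way → loss €0.
€423.6: same outcome either way → loss €0.
€3035.3: truthful gives €0, deviation gives −€1310.1 → loss €1310.1.
Maximum loss: €1370.2.

€1370.2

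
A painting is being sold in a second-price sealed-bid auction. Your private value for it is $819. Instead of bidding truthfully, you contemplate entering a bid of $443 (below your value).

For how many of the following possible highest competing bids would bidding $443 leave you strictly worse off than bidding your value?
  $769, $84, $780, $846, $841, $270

The deviation hurts exactly when the highest competing bid lies strictly between $443 and $819 — underbidding then forfeits a profitable win.
$769: inside the interval → strictly worse (loss $50).
$84: below both → same outcome either way.
$780: inside the interval → strictly worse (loss $39).
$846: above both → same outcome either way.
$841: above both → same outcome either way.
$270: below both → same outcome either way.
Count: 2.

2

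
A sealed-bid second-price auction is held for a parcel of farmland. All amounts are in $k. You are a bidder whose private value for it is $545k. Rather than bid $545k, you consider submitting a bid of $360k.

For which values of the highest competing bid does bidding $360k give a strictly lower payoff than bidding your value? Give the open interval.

($360k, $545k)

If the competing bid is below $360k, both bids win at the same price — no difference.
If it is above $545k, both bids lose — no difference.
If it lies strictly between $360k and $545k, bidding your value wins at a price below your value (positive payoff) while bidding $360k loses (payoff 0).
So the deviation strictly hurts on the open interval ($360k, $545k).
Truthful bidding weakly dominates here: raising your bid can only win items priced above your value, and lowering it can only forfeit items priced below.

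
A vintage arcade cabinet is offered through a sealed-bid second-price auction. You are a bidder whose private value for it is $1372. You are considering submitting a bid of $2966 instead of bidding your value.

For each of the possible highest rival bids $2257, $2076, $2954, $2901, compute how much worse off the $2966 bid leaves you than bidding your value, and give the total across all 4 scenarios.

$4700

The deviation costs you only when the competing bid falls strictly between $1372 and $2966; elsewhere both bids give the same outcome.
$2257: truthful payoff $0, deviation payoff −$885 → loss $885.
$2076: truthful payoff $0, deviation payoff −$704 → loss $704.
$2954: truthful payoff $0, deviation payoff −$1582 → loss $1582.
$2901: truthful payoff $0, deviation payoff −$1529 → loss $1529.
Total loss = $885 + $704 + $1582 + $1529 = $4700.
Because the price is fixed by the runner-up's bid, deviating from your value can only change a good outcome into a bad one — never the reverse.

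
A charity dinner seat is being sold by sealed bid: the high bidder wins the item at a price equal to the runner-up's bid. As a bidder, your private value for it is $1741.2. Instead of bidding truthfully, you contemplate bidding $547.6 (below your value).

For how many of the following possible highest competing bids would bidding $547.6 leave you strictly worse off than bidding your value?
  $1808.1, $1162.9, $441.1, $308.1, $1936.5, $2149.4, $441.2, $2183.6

1

The deviation hurts exactly when the highest competing bid lies strictly between $547.6 and $1741.2 — underbidding then forfeits a profitable win.
$1808.1: above both → same outcome either way.
$1162.9: inside the interval → strictly worse (loss $578.3).
$441.1: below both → same outcome either way.
$308.1: below both → same outcome either way.
$1936.5: above both → same outcome either way.
$2149.4: above both → same outcome either way.
$441.2: below both → same outcome either way.
$2183.6: above both → same outcome either way.
Count: 1.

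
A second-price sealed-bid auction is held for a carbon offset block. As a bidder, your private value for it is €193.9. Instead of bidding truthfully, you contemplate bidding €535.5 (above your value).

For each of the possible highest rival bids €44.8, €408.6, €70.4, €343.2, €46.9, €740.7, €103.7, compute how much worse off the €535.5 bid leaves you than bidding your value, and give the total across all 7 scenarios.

€364

The deviation costs you only when the competing bid falls strictly between €193.9 and €535.5; elsewhere both bids give the same outcome.
€44.8: outcomes coincide → loss €0.
€408.6: truthful payoff €0, deviation payoff −€214.7 → loss €214.7.
€70.4: outcomes coincide → loss €0.
€343.2: truthful payoff €0, deviation payoff −€149.3 → loss €149.3.
€46.9: outcomes coincide → loss €0.
€740.7: outcomes coincide → loss €0.
€103.7: outcomes coincide → loss €0.
Total loss = €214.7 + €149.3 = €364.
Truthful bidding weakly dominates here: raising your bid can only win items priced above your value, and lowering it can only forfeit items priced below.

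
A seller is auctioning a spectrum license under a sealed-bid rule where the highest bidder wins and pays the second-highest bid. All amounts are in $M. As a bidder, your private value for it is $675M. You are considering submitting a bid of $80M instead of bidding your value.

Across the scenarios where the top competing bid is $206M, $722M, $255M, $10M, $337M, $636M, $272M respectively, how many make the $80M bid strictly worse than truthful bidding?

5

The deviation hurts exactly when the highest competing bid lies strictly between $80M and $675M — underbidding then forfeits a profitable win.
$206M: inside the interval → strictly worse (loss $469M).
$722M: above both → same outcome either way.
$255M: inside the interval → strictly worse (loss $420M).
$10M: below both → same outcome either way.
$337M: inside the interval → strictly worse (loss $338M).
$636M: inside the interval → strictly worse (loss $39M).
$272M: inside the interval → strictly worse (loss $403M).
Count: 5.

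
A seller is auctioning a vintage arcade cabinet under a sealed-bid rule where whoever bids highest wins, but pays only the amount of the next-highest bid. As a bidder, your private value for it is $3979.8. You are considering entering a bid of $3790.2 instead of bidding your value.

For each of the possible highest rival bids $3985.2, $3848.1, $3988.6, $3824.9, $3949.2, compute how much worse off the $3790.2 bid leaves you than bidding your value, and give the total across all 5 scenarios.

The deviation costs you only when the competing bid falls strictly between $3790.2 and $3979.8; elsewhere both bids give the same outcome.
$3985.2: outcomes coincide → loss $0.
$3848.1: truthful payoff $131.7, deviation payoff $0 → loss $131.7.
$3988.6: outcomes coincide → loss $0.
$3824.9: truthful payoff $154.9, deviation payoff $0 → loss $154.9.
$3949.2: truthful payoff $30.6, deviation payoff $0 → loss $30.6.
Total loss = $131.7 + $154.9 + $30.6 = $317.2.

$317.2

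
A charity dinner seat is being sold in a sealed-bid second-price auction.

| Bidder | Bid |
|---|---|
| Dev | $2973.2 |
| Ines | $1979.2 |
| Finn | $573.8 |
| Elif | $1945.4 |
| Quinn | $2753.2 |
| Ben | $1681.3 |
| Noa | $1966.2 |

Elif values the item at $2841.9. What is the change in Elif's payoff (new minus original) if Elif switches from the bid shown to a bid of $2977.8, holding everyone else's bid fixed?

−$131.3

The highest bid among the other bidders is $2973.2; Elif's bid doesn't change that.
Original bid $1945.4: Elif is not highest (top rival bid is $2973.2); payoff $0.
Alternative bid $2977.8: Elif is highest, pays the top rival bid $2973.2; payoff $2841.9 − $2973.2 = −$131.3.
Change in payoff = −$131.3 − ($0) = −$131.3.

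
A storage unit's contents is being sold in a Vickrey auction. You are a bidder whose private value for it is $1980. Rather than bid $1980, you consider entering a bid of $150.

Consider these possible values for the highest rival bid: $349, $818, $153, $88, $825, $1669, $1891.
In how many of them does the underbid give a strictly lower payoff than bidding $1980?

6

The deviation hurts exactly when the highest competing bid lies strictly between $150 and $1980 — underbidding then forfeits a profitable win.
$349: inside the interval → strictly worse (loss $1631).
$818: inside the interval → strictly worse (loss $1162).
$153: inside the interval → strictly worse (loss $1827).
$88: below both → same outcome either way.
$825: inside the interval → strictly worse (loss $1155).
$1669: inside the interval → strictly worse (loss $311).
$1891: inside the interval → strictly worse (loss $89).
Count: 6.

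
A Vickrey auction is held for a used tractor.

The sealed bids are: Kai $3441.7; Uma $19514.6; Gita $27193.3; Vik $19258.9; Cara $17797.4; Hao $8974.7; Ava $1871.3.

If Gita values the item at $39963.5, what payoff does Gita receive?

$20448.9

Highest bid: Gita at $27193.3, so Gita wins.
Second-highest bid: Uma at $19514.6 — that is the price the winner pays.
Gita's payoff = value − price = $39963.5 − $19514.6 = $20448.9.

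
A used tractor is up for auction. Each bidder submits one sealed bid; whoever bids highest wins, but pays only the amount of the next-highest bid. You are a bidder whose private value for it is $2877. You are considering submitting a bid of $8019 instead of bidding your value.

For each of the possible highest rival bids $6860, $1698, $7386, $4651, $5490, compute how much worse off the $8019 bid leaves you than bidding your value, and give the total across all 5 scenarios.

The deviation costs you only when the competing bid falls strictly between $2877 and $8019; elsewhere both bids give the same outcome.
$6860: truthful payoff $0, deviation payoff −$3983 → loss $3983.
$1698: outcomes coincide → loss $0.
$7386: truthful payoff $0, deviation payoff −$4509 → loss $4509.
$4651: truthful payoff $0, deviation payoff −$1774 → loss $1774.
$5490: truthful payoff $0, deviation payoff −$2613 → loss $2613.
Total loss = $3983 + $4509 + $1774 + $2613 = $12879.
In a second-price auction your bid sets only whether you win, not what you pay, so bidding your true value is weakly dominant.

$12879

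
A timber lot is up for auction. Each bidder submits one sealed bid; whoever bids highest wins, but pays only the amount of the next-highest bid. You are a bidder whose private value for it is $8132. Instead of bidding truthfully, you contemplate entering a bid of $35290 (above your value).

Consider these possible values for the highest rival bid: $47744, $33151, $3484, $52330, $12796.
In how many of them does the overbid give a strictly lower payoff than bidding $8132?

2

The deviation hurts exactly when the highest competing bid lies strictly between $8132 and $35290 — overbidding then wins at a price above your value.
$47744: above both → same outcome either way.
$33151: inside the interval → strictly worse (loss $25019).
$3484: below both → same outcome either way.
$52330: above both → same outcome either way.
$12796: inside the interval → strictly worse (loss $4664).
Count: 2.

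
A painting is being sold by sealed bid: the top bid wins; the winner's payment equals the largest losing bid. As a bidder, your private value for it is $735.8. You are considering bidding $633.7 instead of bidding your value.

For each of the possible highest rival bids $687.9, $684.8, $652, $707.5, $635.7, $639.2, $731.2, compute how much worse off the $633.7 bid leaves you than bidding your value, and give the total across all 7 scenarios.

$412.3

The deviation costs you only when the competing bid falls strictly between $633.7 and $735.8; elsewhere both bids give the same outcome.
$687.9: truthful payoff $47.9, deviation payoff $0 → loss $47.9.
$684.8: truthful payoff $51, deviation payoff $0 → loss $51.
$652: truthful payoff $83.8, deviation payoff $0 → loss $83.8.
$707.5: truthful payoff $28.3, deviation payoff $0 → loss $28.3.
$635.7: truthful payoff $100.1, deviation payoff $0 → loss $100.1.
$639.2: truthful payoff $96.6, deviation payoff $0 → loss $96.6.
$731.2: truthful payoff $4.6, deviation payoff $0 → loss $4.6.
Total loss = $47.9 + $51 + $83.8 + $28.3 + $100.1 + $96.6 + $4.6 = $412.3.
In a second-price auction your bid sets only whether you win, not what you pay, so bidding your true value is weakly dominant.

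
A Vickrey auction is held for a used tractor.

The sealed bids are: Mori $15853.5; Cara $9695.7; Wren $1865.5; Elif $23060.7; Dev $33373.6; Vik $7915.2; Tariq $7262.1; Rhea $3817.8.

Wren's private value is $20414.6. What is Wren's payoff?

Highest bid: Dev at $33373.6, so Dev wins.
Second-highest bid: Elif at $23060.7 — that is the price the winner pays.
Wren did not win, so Wren pays nothing and receives nothing: payoff $0.

$0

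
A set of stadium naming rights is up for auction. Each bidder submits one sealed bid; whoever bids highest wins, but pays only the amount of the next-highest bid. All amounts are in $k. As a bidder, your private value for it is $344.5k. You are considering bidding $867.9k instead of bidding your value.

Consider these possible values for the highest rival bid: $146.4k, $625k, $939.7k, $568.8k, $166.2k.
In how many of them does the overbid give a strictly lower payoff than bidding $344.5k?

2

The deviation hurts exactly when the highest competing bid lies strictly between $344.5k and $867.9k — overbidding then wins at a price above your value.
$146.4k: below both → same outcome either way.
$625k: inside the interval → strictly worse (loss $280.5k).
$939.7k: above both → same outcome either way.
$568.8k: inside the interval → strictly worse (loss $224.3k).
$166.2k: below both → same outcome either way.
Count: 2.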